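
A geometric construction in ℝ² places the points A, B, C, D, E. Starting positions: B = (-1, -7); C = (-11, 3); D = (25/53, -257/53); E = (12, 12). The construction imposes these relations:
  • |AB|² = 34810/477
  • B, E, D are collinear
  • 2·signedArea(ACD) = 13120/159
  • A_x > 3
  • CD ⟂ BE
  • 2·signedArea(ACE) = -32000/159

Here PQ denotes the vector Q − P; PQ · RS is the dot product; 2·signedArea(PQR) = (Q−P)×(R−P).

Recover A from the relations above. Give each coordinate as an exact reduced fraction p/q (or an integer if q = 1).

1. A_x = 608/159  [2·signedArea(ACD) = 13120/159 ∩ 2·signedArea(ACE) = -32000/159]
2. A_y = 8/159  [2·signedArea(ACD) = 13120/159 ∩ 2·signedArea(ACE) = -32000/159]
   → A = (608/159, 8/159)

A = (608/159, 8/159)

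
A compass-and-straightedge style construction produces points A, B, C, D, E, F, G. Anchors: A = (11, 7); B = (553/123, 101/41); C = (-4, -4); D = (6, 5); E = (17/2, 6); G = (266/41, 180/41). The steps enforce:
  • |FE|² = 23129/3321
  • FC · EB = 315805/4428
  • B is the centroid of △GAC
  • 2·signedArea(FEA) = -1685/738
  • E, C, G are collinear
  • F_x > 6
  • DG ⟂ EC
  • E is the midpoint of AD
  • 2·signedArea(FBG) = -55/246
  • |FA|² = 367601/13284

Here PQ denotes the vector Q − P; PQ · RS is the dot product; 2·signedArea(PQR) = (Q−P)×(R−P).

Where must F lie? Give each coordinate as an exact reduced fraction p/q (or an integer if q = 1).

1. F_x = 4793/738  [2·signedArea(FEA) = -1685/738 ∩ 2·signedArea(FBG) = -55/246]
2. F_y = 527/123  [2·signedArea(FEA) = -1685/738 ∩ 2·signedArea(FBG) = -55/246]
   → F = (4793/738, 527/123)

F = (4793/738, 527/123)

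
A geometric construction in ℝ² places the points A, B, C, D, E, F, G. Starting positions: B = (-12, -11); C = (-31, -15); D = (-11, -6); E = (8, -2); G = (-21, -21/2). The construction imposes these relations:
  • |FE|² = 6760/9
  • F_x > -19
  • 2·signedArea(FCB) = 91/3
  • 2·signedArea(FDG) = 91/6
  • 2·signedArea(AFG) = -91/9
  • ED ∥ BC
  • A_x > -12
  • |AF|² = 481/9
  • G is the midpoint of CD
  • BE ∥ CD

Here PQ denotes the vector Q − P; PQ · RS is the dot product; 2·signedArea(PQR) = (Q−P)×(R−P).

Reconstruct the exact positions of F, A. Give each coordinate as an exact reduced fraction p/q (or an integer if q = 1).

1. F_x = -18  [2·signedArea(FCB) = 91/3 ∩ 2·signedArea(FDG) = 91/6]
2. F_y = -32/3  [2·signedArea(FCB) = 91/3 ∩ 2·signedArea(FDG) = 91/6]
   → F = (-18, -32/3)
3. A_x = -34/3  [line -1/6·x + -3·y + -224/9 = 0 ∩ |AF|² = 481/9]
4. A_y = -23/3  [line -1/6·x + -3·y + -224/9 = 0 ∩ |AF|² = 481/9]
   → A = (-34/3, -23/3)

A = (-34/3, -23/3)
F = (-18, -32/3)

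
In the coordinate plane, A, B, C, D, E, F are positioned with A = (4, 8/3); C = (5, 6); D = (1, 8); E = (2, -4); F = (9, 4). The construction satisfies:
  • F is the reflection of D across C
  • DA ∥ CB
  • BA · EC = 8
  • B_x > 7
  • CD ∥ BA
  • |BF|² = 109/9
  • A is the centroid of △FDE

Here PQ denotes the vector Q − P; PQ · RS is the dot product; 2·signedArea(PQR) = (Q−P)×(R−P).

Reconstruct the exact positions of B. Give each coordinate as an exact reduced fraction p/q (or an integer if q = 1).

1. B_x = 8  [CD ∥ BA ∩ DA ∥ CB]
2. B_y = 2/3  [CD ∥ BA ∩ DA ∥ CB]
   → B = (8, 2/3)

B = (8, 2/3)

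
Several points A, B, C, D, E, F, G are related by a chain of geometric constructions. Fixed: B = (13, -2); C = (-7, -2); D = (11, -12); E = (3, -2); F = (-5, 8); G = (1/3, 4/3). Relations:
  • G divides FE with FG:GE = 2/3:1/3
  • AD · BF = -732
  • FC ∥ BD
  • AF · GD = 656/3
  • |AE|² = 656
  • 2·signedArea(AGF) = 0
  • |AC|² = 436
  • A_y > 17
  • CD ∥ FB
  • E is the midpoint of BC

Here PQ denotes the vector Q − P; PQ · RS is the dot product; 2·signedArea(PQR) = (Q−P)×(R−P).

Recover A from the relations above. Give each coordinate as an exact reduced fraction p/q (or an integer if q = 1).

A = (-13, 18)

1. A_x = -13  [2·signedArea(AGF) = 0 ∩ AD · BF = -732]
2. A_y = 18  [2·signedArea(AGF) = 0 ∩ AD · BF = -732]
   → A = (-13, 18)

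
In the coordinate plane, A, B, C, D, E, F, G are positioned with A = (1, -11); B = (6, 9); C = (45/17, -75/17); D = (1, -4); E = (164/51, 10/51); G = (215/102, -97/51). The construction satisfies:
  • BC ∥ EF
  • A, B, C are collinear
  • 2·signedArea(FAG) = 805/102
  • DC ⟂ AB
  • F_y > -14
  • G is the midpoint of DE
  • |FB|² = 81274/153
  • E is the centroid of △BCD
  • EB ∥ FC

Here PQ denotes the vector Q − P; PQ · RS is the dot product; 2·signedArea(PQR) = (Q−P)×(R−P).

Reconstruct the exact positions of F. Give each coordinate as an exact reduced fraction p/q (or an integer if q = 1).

1. F_x = -7/51  [EB ∥ FC ∩ BC ∥ EF]
2. F_y = -674/51  [EB ∥ FC ∩ BC ∥ EF]
   → F = (-7/51, -674/51)

F = (-7/51, -674/51)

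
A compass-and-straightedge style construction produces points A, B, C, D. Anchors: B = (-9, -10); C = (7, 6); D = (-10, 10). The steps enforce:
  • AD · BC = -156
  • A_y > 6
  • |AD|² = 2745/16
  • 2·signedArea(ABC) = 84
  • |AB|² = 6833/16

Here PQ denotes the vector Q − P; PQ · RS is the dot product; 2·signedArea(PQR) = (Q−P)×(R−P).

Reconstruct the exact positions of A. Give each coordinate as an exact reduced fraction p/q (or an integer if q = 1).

A = (11/4, 7)

1. A_x = 11/4  [2·signedArea(ABC) = 84 ∩ AD · BC = -156]
2. A_y = 7  [2·signedArea(ABC) = 84 ∩ AD · BC = -156]
   → A = (11/4, 7)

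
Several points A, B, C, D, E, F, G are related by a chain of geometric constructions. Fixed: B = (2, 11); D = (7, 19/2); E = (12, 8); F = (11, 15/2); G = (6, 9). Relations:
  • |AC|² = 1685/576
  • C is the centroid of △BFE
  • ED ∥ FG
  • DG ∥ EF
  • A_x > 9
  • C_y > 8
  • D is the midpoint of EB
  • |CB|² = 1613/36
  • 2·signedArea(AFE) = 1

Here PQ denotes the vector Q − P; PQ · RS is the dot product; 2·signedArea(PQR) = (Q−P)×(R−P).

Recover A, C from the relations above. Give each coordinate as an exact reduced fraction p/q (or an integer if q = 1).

1. C_x = 25/3  [C is the centroid of △BFE]
2. C_y = 53/6  [C is the centroid of △BFE]
   → C = (25/3, 53/6)
3. A_x = 39/4  [line -1/2·x + 1·y + -3 = 0 ∩ |AC|² = 1685/576]
4. A_y = 63/8  [line -1/2·x + 1·y + -3 = 0 ∩ |AC|² = 1685/576]
   → A = (39/4, 63/8)

A = (39/4, 63/8)
C = (25/3, 53/6)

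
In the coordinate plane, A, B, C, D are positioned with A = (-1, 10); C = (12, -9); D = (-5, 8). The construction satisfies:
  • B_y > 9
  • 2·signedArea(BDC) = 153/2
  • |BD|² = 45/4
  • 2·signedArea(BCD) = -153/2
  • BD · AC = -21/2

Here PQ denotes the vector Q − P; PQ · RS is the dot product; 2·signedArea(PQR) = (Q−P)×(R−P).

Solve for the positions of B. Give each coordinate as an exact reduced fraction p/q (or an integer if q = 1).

1. B_x = -2  [2·signedArea(BCD) = -153/2 ∩ BD · AC = -21/2]
2. B_y = 19/2  [2·signedArea(BCD) = -153/2 ∩ BD · AC = -21/2]
   → B = (-2, 19/2)

B = (-2, 19/2)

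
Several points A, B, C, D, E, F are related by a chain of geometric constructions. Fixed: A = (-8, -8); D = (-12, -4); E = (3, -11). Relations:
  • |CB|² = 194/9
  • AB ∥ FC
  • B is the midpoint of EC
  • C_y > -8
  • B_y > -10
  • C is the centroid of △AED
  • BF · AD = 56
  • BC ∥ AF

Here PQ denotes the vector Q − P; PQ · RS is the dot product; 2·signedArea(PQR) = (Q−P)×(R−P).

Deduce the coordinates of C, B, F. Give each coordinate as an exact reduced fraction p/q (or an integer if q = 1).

1. C_x = -17/3  [C is the centroid of △AED]
2. C_y = -23/3  [C is the centroid of △AED]
   → C = (-17/3, -23/3)
3. B_x = -4/3  [B is the midpoint of EC]
4. B_y = -28/3  [B is the midpoint of EC]
   → B = (-4/3, -28/3)
5. F_x = -37/3  [AB ∥ FC ∩ BC ∥ AF]
6. F_y = -19/3  [AB ∥ FC ∩ BC ∥ AF]
   → F = (-37/3, -19/3)

B = (-4/3, -28/3)
C = (-17/3, -23/3)
F = (-37/3, -19/3)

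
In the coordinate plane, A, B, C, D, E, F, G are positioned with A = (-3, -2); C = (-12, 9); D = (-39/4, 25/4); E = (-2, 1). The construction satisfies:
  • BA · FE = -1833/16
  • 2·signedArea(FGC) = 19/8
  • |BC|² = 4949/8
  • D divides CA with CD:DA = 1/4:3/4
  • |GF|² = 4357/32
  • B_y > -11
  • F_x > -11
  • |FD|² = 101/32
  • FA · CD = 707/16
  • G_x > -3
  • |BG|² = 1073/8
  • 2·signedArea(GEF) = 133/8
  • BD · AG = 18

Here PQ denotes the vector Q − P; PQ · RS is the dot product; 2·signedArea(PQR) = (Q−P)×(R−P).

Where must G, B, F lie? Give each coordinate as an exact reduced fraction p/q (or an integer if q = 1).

B = (15/4, -41/4)
F = (-87/8, 61/8)
G = (-5/2, -1/2)

1. F_x = -87/8  [line -9/4·x + 11/4·y + -727/16 = 0 ∩ |FD|² = 101/32]
2. F_y = 61/8  [line -9/4·x + 11/4·y + -727/16 = 0 ∩ |FD|² = 101/32]
   → F = (-87/8, 61/8)
3. G_x = -5/2  [2·signedArea(GEF) = 133/8 ∩ 2·signedArea(FGC) = 19/8]
4. G_y = -1/2  [2·signedArea(GEF) = 133/8 ∩ 2·signedArea(FGC) = 19/8]
   → G = (-5/2, -1/2)
5. B_x = 15/4  [BA · FE = -1833/16 ∩ BD · AG = 18]
6. B_y = -41/4  [BA · FE = -1833/16 ∩ BD · AG = 18]
   → B = (15/4, -41/4)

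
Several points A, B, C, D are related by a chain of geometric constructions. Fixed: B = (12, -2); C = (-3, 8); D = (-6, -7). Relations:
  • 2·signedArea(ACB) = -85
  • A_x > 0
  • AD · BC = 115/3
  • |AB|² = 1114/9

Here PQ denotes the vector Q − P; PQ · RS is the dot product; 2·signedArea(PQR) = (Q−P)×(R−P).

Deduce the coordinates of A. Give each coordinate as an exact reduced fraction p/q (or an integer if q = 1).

A = (1, -1/3)

1. A_x = 1  [2·signedArea(ACB) = -85 ∩ AD · BC = 115/3]
2. A_y = -1/3  [2·signedArea(ACB) = -85 ∩ AD · BC = 115/3]
   → A = (1, -1/3)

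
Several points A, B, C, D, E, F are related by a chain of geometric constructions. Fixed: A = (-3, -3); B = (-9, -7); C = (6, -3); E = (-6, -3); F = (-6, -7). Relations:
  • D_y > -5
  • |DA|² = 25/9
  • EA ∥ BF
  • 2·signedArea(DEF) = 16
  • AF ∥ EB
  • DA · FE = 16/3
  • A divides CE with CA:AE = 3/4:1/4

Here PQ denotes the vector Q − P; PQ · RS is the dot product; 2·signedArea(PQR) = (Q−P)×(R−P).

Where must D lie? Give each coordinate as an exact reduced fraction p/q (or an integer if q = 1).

1. D_x = -2  [2·signedArea(DEF) = 16 ∩ DA · FE = 16/3]
2. D_y = -13/3  [2·signedArea(DEF) = 16 ∩ DA · FE = 16/3]
   → D = (-2, -13/3)

D = (-2, -13/3)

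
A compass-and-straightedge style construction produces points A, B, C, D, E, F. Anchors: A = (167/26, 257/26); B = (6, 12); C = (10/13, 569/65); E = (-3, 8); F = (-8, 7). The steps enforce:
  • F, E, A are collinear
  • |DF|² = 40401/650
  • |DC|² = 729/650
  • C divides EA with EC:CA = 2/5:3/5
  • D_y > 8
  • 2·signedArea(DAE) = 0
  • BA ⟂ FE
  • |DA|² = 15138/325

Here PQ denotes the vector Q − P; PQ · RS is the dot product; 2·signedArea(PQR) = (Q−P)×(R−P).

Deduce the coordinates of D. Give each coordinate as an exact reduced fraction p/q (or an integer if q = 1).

D = (-7/26, 1111/130)

1. D_x = -7/26  [line 49/26·x + -245/26·y + 2107/26 = 0 ∩ |DF|² = 40401/650]
2. D_y = 1111/130  [line 49/26·x + -245/26·y + 2107/26 = 0 ∩ |DF|² = 40401/650]
   → D = (-7/26, 1111/130)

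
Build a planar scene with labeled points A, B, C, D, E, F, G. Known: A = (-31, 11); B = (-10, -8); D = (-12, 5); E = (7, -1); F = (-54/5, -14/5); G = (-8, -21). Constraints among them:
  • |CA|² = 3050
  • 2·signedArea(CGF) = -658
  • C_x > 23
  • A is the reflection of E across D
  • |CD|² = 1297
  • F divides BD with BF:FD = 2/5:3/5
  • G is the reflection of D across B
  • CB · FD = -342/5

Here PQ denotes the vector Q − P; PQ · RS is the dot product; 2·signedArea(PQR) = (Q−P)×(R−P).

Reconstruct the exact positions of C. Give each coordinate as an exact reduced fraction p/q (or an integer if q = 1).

C = (24, 6)

1. C_x = 24  [CB · FD = -342/5 ∩ 2·signedArea(CGF) = -658]
2. C_y = 6  [CB · FD = -342/5 ∩ 2·signedArea(CGF) = -658]
   → C = (24, 6)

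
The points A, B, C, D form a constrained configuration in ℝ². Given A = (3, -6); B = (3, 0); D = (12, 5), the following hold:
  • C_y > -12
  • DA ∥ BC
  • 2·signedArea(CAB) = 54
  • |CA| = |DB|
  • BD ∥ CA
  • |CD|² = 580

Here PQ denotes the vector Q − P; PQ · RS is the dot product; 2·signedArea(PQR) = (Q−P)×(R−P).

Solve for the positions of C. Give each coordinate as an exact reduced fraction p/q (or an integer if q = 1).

C = (-6, -11)

1. C_x = -6  [BD ∥ CA ∩ DA ∥ BC]
2. C_y = -11  [BD ∥ CA ∩ DA ∥ BC]
   → C = (-6, -11)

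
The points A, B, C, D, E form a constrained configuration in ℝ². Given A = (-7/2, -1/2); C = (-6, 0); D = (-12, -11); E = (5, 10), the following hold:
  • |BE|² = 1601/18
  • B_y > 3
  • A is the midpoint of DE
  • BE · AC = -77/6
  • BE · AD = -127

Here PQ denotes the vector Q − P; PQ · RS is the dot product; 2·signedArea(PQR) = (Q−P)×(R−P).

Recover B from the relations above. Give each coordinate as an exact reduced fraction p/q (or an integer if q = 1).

1. B_x = -3/2  [BE · AD = -127 ∩ BE · AC = -77/6]
2. B_y = 19/6  [BE · AD = -127 ∩ BE · AC = -77/6]
   → B = (-3/2, 19/6)

B = (-3/2, 19/6)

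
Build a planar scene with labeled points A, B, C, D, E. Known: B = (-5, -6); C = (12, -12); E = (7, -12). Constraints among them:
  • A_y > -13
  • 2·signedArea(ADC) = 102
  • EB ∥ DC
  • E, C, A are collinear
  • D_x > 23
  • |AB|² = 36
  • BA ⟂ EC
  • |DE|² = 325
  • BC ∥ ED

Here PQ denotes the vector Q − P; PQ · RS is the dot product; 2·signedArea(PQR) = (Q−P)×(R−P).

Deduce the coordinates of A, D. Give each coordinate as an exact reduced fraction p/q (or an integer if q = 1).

1. A_x = -5  [E, C, A are collinear ∩ BA ⟂ EC]
2. A_y = -12  [E, C, A are collinear ∩ BA ⟂ EC]
   → A = (-5, -12)
3. D_x = 24  [EB ∥ DC ∩ BC ∥ ED]
4. D_y = -18  [EB ∥ DC ∩ BC ∥ ED]
   → D = (24, -18)

A = (-5, -12)
D = (24, -18)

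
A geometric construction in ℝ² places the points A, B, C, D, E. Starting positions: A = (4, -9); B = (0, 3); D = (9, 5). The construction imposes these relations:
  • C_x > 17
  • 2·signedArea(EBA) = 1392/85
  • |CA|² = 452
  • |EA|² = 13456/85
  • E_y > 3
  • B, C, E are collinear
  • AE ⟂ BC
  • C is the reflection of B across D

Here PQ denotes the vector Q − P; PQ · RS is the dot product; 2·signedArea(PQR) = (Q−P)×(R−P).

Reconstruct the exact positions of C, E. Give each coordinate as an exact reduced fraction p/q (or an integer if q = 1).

1. C_x = 18  [C is the reflection of B across D]
2. C_y = 7  [C is the reflection of B across D]
   → C = (18, 7)
3. E_x = 108/85  [B, C, E are collinear ∩ AE ⟂ BC]
4. E_y = 279/85  [B, C, E are collinear ∩ AE ⟂ BC]
   → E = (108/85, 279/85)

C = (18, 7)
E = (108/85, 279/85)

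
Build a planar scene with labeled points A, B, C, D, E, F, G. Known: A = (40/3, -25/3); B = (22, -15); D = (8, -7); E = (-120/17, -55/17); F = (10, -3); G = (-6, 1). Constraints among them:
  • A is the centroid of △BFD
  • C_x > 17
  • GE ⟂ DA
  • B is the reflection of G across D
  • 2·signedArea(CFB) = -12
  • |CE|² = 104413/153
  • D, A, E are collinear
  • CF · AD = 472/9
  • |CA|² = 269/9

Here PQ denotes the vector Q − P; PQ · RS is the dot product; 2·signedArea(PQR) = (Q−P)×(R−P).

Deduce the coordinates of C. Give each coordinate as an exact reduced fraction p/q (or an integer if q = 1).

1. C_x = 53/3  [CF · AD = 472/9 ∩ 2·signedArea(CFB) = -12]
2. C_y = -35/3  [CF · AD = 472/9 ∩ 2·signedArea(CFB) = -12]
   → C = (53/3, -35/3)

C = (53/3, -35/3)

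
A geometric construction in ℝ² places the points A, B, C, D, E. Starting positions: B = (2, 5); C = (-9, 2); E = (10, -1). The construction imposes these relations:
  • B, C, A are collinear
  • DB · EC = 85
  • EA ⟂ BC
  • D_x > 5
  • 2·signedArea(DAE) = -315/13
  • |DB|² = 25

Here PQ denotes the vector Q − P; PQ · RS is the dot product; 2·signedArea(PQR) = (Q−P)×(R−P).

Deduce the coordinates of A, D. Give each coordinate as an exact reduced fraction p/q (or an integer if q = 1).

A = (103/13, 86/13)
D = (6, 2)

1. A_x = 103/13  [B, C, A are collinear ∩ EA ⟂ BC]
2. A_y = 86/13  [B, C, A are collinear ∩ EA ⟂ BC]
   → A = (103/13, 86/13)
3. D_x = 6  [2·signedArea(DAE) = -315/13 ∩ DB · EC = 85]
4. D_y = 2  [2·signedArea(DAE) = -315/13 ∩ DB · EC = 85]
   → D = (6, 2)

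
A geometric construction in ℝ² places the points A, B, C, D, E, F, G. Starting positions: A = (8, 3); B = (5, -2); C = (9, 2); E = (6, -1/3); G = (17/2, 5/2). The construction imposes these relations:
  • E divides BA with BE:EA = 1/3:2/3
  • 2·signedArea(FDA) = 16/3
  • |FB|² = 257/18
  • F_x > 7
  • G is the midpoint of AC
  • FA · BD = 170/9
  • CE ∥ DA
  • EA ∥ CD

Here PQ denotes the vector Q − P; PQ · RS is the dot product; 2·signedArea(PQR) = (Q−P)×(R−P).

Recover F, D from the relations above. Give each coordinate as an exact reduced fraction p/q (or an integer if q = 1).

D = (11, 16/3)
F = (15/2, 5/6)

1. D_x = 11  [CE ∥ DA ∩ EA ∥ CD]
2. D_y = 16/3  [CE ∥ DA ∩ EA ∥ CD]
   → D = (11, 16/3)
3. F_x = 15/2  [FA · BD = 170/9 ∩ 2·signedArea(FDA) = 16/3]
4. F_y = 5/6  [FA · BD = 170/9 ∩ 2·signedArea(FDA) = 16/3]
   → F = (15/2, 5/6)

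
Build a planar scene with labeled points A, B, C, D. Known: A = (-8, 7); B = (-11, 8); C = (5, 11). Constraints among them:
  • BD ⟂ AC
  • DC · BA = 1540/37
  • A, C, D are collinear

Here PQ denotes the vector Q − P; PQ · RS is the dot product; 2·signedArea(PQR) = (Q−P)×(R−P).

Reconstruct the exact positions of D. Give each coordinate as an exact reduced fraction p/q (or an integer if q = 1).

D = (-387/37, 231/37)

1. D_x = -387/37  [A, C, D are collinear ∩ BD ⟂ AC]
2. D_y = 231/37  [A, C, D are collinear ∩ BD ⟂ AC]
   → D = (-387/37, 231/37)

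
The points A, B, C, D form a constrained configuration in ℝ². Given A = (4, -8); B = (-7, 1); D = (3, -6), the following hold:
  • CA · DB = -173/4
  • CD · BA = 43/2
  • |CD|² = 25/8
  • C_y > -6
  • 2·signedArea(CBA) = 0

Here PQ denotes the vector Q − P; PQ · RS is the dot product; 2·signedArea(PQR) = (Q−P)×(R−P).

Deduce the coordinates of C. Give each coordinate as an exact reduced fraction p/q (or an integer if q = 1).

1. C_x = 5/4  [2·signedArea(CBA) = 0 ∩ CD · BA = 43/2]
2. C_y = -23/4  [2·signedArea(CBA) = 0 ∩ CD · BA = 43/2]
   → C = (5/4, -23/4)

C = (5/4, -23/4)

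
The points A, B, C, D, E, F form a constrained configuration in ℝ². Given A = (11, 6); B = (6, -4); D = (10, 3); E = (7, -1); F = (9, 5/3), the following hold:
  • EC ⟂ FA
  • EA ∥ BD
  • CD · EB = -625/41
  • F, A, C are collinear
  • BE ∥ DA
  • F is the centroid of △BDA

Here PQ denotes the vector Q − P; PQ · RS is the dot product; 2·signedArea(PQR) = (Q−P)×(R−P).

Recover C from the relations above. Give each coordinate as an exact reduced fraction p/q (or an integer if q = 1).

1. C_x = 313/41  [F, A, C are collinear ∩ EC ⟂ FA]
2. C_y = -53/41  [F, A, C are collinear ∩ EC ⟂ FA]
   → C = (313/41, -53/41)

C = (313/41, -53/41)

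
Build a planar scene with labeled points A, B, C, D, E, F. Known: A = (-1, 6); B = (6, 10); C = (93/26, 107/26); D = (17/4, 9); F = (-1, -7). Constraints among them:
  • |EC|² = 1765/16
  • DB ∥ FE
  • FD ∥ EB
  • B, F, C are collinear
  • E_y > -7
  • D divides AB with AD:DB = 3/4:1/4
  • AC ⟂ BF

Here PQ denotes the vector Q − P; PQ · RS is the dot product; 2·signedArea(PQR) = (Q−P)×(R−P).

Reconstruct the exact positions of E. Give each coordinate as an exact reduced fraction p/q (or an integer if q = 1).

E = (3/4, -6)

1. E_x = 3/4  [FD ∥ EB ∩ DB ∥ FE]
2. E_y = -6  [FD ∥ EB ∩ DB ∥ FE]
   → E = (3/4, -6)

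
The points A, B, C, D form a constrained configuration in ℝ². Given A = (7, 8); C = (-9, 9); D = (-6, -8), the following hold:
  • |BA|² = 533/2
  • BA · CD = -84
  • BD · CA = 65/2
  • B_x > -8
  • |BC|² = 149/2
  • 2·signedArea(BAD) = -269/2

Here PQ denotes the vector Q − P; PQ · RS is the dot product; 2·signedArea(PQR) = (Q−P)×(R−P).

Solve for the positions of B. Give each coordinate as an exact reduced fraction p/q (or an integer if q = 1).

1. B_x = -15/2  [BD · CA = 65/2 ∩ BA · CD = -84]
2. B_y = 1/2  [BD · CA = 65/2 ∩ BA · CD = -84]
   → B = (-15/2, 1/2)

B = (-15/2, 1/2)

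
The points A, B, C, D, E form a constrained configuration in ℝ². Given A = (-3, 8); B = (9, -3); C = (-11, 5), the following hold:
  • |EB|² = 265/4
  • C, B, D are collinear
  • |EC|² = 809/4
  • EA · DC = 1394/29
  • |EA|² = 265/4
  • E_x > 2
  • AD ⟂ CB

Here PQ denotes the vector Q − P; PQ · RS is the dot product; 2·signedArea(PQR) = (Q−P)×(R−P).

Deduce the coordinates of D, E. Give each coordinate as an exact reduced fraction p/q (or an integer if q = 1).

1. D_x = -149/29  [C, B, D are collinear ∩ AD ⟂ CB]
2. D_y = 77/29  [C, B, D are collinear ∩ AD ⟂ CB]
   → D = (-149/29, 77/29)
3. E_x = 3  [line 170/29·x + -68/29·y + -340/29 = 0 ∩ |EC|² = 809/4]
4. E_y = 5/2  [line 170/29·x + -68/29·y + -340/29 = 0 ∩ |EC|² = 809/4]
   → E = (3, 5/2)

D = (-149/29, 77/29)
E = (3, 5/2)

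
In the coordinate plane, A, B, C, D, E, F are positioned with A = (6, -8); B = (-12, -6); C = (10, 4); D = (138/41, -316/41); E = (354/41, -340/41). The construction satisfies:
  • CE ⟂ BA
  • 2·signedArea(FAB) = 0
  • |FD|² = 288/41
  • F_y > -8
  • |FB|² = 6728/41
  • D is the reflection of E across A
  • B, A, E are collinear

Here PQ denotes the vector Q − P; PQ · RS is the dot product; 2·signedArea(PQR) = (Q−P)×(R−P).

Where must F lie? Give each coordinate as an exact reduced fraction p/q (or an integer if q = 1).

F = (30/41, -304/41)

1. F_x = 30/41  [line -2·x + -18·y + -132 = 0 ∩ |FD|² = 288/41]
2. F_y = -304/41  [line -2·x + -18·y + -132 = 0 ∩ |FD|² = 288/41]
   → F = (30/41, -304/41)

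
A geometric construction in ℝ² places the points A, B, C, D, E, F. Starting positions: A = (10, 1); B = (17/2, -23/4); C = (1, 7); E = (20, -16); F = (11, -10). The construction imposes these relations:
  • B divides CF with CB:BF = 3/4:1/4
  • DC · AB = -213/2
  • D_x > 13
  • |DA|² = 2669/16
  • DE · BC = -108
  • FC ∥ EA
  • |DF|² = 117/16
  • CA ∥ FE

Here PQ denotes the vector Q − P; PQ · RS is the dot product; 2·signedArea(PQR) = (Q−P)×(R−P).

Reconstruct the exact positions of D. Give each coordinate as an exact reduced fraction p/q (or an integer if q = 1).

D = (53/4, -23/2)

1. D_x = 53/4  [DC · AB = -213/2 ∩ DE · BC = -108]
2. D_y = -23/2  [DC · AB = -213/2 ∩ DE · BC = -108]
   → D = (53/4, -23/2)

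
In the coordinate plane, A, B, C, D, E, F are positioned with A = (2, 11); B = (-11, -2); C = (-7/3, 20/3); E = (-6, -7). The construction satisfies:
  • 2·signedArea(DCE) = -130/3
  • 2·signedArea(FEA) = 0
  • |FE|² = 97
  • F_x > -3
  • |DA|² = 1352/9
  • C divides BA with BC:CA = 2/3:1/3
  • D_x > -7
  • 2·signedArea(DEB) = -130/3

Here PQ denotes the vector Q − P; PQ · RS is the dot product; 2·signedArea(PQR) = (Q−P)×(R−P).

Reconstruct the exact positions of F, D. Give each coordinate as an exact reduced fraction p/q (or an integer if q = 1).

1. F_x = -2  [line -18·x + 8·y + -52 = 0 ∩ |FE|² = 97]
2. F_y = 2  [line -18·x + 8·y + -52 = 0 ∩ |FE|² = 97]
   → F = (-2, 2)
3. D_x = -20/3  [2·signedArea(DEB) = -130/3 ∩ 2·signedArea(DCE) = -130/3]
4. D_y = 7/3  [2·signedArea(DEB) = -130/3 ∩ 2·signedArea(DCE) = -130/3]
   → D = (-20/3, 7/3)

D = (-20/3, 7/3)
F = (-2, 2)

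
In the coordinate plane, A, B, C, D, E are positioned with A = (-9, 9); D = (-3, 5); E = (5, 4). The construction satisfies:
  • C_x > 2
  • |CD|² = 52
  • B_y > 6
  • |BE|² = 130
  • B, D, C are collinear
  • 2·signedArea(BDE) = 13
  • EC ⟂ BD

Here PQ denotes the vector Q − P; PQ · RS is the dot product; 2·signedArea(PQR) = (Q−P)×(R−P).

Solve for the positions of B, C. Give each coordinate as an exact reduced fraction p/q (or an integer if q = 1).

1. B_x = -6  [line 1·x + 8·y + -50 = 0 ∩ |BE|² = 130]
2. B_y = 7  [line 1·x + 8·y + -50 = 0 ∩ |BE|² = 130]
   → B = (-6, 7)
3. C_x = 3  [B, D, C are collinear ∩ EC ⟂ BD]
4. C_y = 1  [B, D, C are collinear ∩ EC ⟂ BD]
   → C = (3, 1)

B = (-6, 7)
C = (3, 1)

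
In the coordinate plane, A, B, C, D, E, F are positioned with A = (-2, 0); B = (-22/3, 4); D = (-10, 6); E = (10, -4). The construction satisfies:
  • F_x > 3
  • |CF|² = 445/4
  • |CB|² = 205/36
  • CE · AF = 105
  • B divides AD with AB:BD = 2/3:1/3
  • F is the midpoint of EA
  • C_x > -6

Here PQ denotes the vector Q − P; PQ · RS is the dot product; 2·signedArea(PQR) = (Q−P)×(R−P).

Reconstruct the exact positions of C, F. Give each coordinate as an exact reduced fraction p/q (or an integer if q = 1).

C = (-5, 7/2)
F = (4, -2)

1. F_x = 4  [F is the midpoint of EA]
2. F_y = -2  [F is the midpoint of EA]
   → F = (4, -2)
3. C_x = -5  [line -6·x + 2·y + -37 = 0 ∩ |CF|² = 445/4]
4. C_y = 7/2  [line -6·x + 2·y + -37 = 0 ∩ |CF|² = 445/4]
   → C = (-5, 7/2)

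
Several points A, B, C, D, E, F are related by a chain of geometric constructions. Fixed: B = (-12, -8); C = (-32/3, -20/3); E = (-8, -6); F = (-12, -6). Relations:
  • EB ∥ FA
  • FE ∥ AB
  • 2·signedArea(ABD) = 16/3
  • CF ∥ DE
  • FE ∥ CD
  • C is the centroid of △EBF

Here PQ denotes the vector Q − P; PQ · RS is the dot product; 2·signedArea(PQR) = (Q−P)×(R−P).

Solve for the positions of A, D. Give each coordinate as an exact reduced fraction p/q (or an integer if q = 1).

A = (-16, -8)
D = (-20/3, -20/3)

1. A_x = -16  [FE ∥ AB ∩ EB ∥ FA]
2. A_y = -8  [FE ∥ AB ∩ EB ∥ FA]
   → A = (-16, -8)
3. D_x = -20/3  [CF ∥ DE ∩ FE ∥ CD]
4. D_y = -20/3  [CF ∥ DE ∩ FE ∥ CD]
   → D = (-20/3, -20/3)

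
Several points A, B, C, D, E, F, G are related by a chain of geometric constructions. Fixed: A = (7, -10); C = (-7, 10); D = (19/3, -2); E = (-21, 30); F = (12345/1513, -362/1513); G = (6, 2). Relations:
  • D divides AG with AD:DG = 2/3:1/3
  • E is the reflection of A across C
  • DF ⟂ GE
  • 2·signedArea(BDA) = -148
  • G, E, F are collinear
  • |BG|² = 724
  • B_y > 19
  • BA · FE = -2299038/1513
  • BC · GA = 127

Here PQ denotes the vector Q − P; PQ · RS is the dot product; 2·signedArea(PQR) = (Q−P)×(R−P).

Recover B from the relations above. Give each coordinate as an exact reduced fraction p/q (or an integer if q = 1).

B = (-14, 20)

1. B_x = -14  [2·signedArea(BDA) = -148 ∩ BC · GA = 127]
2. B_y = 20  [2·signedArea(BDA) = -148 ∩ BC · GA = 127]
   → B = (-14, 20)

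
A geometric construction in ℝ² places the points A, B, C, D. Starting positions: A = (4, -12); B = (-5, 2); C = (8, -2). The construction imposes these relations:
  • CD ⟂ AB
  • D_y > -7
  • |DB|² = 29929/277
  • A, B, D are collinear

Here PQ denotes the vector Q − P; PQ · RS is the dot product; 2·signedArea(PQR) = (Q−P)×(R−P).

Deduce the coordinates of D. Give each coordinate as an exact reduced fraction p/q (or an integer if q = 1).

1. D_x = 172/277  [A, B, D are collinear ∩ CD ⟂ AB]
2. D_y = -1868/277  [A, B, D are collinear ∩ CD ⟂ AB]
   → D = (172/277, -1868/277)

D = (172/277, -1868/277)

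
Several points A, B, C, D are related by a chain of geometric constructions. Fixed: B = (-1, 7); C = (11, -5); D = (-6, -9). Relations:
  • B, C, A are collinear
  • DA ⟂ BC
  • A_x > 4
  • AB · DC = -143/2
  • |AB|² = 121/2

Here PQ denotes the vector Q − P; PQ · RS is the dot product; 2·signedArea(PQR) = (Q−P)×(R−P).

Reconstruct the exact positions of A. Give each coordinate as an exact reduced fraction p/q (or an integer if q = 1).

1. A_x = 9/2  [B, C, A are collinear ∩ DA ⟂ BC]
2. A_y = 3/2  [B, C, A are collinear ∩ DA ⟂ BC]
   → A = (9/2, 3/2)

A = (9/2, 3/2)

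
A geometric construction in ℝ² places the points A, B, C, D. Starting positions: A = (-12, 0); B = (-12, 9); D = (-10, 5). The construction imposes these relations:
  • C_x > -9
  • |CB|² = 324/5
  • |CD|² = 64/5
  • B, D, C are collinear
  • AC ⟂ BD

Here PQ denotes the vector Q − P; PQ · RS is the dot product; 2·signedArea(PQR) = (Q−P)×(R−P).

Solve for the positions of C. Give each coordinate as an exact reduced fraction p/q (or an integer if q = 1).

C = (-42/5, 9/5)

1. C_x = -42/5  [B, D, C are collinear ∩ AC ⟂ BD]
2. C_y = 9/5  [B, D, C are collinear ∩ AC ⟂ BD]
   → C = (-42/5, 9/5)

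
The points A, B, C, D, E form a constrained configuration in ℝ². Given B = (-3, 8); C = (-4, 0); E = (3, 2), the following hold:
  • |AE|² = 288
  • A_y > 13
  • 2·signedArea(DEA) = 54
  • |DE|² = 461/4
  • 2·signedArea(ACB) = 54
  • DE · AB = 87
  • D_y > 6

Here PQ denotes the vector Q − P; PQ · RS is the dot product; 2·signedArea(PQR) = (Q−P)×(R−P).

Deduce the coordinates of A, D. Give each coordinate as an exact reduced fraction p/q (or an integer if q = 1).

1. A_x = -9  [line -8·x + 1·y + -86 = 0 ∩ |AE|² = 288]
2. A_y = 14  [line -8·x + 1·y + -86 = 0 ∩ |AE|² = 288]
   → A = (-9, 14)
3. D_x = -13/2  [DE · AB = 87 ∩ 2·signedArea(DEA) = 54]
4. D_y = 7  [DE · AB = 87 ∩ 2·signedArea(DEA) = 54]
   → D = (-13/2, 7)

A = (-9, 14)
D = (-13/2, 7)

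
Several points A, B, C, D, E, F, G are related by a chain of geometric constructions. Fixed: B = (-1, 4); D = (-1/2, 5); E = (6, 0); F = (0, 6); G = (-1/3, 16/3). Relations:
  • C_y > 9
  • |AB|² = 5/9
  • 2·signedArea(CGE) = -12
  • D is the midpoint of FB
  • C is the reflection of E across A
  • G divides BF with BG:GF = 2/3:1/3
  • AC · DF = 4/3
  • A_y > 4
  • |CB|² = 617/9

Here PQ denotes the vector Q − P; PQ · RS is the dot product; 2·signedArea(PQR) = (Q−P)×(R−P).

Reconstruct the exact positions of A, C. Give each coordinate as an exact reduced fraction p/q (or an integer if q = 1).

A = (-2/3, 14/3)
C = (-22/3, 28/3)

1. C_x = -22/3  [line 16/3·x + 19/3·y + -20 = 0 ∩ |CB|² = 617/9]
2. C_y = 28/3  [line 16/3·x + 19/3·y + -20 = 0 ∩ |CB|² = 617/9]
   → C = (-22/3, 28/3)
3. A_x = -2/3  [AC · DF = 4/3 ∩ C is the reflection of E across A]
4. A_y = 14/3  [AC · DF = 4/3 ∩ C is the reflection of E across A]
   → A = (-2/3, 14/3)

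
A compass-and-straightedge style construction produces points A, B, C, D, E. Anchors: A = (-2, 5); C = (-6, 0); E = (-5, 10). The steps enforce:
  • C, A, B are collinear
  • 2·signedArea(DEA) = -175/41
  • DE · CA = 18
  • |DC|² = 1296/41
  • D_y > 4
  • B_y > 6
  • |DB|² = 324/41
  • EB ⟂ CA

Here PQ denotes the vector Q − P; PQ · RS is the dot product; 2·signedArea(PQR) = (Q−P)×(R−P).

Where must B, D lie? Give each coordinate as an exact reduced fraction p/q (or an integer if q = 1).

1. B_x = -30/41  [C, A, B are collinear ∩ EB ⟂ CA]
2. B_y = 270/41  [C, A, B are collinear ∩ EB ⟂ CA]
   → B = (-30/41, 270/41)
3. D_x = -102/41  [2·signedArea(DEA) = -175/41 ∩ DE · CA = 18]
4. D_y = 180/41  [2·signedArea(DEA) = -175/41 ∩ DE · CA = 18]
   → D = (-102/41, 180/41)

B = (-30/41, 270/41)
D = (-102/41, 180/41)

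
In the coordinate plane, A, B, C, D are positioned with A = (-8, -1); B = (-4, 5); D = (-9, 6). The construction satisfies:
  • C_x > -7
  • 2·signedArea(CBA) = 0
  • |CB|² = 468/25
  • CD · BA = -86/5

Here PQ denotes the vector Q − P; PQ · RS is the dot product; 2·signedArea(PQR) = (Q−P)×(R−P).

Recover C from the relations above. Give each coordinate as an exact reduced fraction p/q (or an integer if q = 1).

C = (-32/5, 7/5)

1. C_x = -32/5  [2·signedArea(CBA) = 0 ∩ CD · BA = -86/5]
2. C_y = 7/5  [2·signedArea(CBA) = 0 ∩ CD · BA = -86/5]
   → C = (-32/5, 7/5)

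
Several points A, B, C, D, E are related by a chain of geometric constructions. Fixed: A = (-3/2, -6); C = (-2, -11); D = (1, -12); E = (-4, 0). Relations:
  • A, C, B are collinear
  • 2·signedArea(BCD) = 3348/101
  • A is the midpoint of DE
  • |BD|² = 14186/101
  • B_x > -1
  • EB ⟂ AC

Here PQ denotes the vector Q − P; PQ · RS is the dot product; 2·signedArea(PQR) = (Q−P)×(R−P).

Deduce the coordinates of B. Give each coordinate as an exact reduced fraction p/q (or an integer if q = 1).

B = (-94/101, -31/101)

1. B_x = -94/101  [A, C, B are collinear ∩ EB ⟂ AC]
2. B_y = -31/101  [A, C, B are collinear ∩ EB ⟂ AC]
   → B = (-94/101, -31/101)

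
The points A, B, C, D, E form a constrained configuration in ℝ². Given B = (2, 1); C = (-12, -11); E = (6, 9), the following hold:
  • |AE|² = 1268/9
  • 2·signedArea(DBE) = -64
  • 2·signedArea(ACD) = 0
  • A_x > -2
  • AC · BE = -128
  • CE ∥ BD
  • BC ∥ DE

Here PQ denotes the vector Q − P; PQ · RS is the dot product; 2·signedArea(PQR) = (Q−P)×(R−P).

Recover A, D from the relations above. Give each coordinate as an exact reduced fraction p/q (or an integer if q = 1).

1. D_x = 20  [BC ∥ DE ∩ CE ∥ BD]
2. D_y = 21  [BC ∥ DE ∩ CE ∥ BD]
   → D = (20, 21)
3. A_x = -4/3  [2·signedArea(ACD) = 0 ∩ AC · BE = -128]
4. A_y = -1/3  [2·signedArea(ACD) = 0 ∩ AC · BE = -128]
   → A = (-4/3, -1/3)

A = (-4/3, -1/3)
D = (20, 21)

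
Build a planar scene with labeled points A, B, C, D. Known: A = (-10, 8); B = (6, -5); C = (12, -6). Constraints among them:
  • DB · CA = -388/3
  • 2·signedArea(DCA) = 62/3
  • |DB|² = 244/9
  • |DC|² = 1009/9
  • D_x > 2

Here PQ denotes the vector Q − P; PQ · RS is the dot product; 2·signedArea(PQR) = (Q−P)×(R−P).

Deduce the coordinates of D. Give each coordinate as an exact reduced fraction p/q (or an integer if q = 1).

1. D_x = 8/3  [DB · CA = -388/3 ∩ 2·signedArea(DCA) = 62/3]
2. D_y = -1  [DB · CA = -388/3 ∩ 2·signedArea(DCA) = 62/3]
   → D = (8/3, -1)

D = (8/3, -1)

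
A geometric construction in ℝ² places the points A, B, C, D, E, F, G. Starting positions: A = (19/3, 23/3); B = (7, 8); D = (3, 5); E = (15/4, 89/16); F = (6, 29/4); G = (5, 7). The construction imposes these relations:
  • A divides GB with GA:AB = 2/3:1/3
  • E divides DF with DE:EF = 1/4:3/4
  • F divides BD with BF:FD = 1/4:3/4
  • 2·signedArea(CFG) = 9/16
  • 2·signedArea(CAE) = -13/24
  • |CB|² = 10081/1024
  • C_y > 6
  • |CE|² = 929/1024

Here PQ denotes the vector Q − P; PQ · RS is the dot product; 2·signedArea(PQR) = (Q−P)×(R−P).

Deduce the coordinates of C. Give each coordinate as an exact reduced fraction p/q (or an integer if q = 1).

C = (35/8, 201/32)

1. C_x = 35/8  [2·signedArea(CAE) = -13/24 ∩ 2·signedArea(CFG) = 9/16]
2. C_y = 201/32  [2·signedArea(CAE) = -13/24 ∩ 2·signedArea(CFG) = 9/16]
   → C = (35/8, 201/32)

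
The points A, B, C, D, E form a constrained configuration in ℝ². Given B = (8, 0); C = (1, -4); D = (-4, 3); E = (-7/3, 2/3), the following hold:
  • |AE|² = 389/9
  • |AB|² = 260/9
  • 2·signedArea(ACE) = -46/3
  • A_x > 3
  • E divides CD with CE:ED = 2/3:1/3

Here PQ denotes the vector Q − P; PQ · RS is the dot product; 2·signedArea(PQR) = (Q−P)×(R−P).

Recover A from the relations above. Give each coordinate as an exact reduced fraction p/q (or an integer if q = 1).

A = (10/3, -8/3)

1. A_x = 10/3  [line -14/3·x + -10/3·y + 20/3 = 0 ∩ |AE|² = 389/9]
2. A_y = -8/3  [line -14/3·x + -10/3·y + 20/3 = 0 ∩ |AE|² = 389/9]
   → A = (10/3, -8/3)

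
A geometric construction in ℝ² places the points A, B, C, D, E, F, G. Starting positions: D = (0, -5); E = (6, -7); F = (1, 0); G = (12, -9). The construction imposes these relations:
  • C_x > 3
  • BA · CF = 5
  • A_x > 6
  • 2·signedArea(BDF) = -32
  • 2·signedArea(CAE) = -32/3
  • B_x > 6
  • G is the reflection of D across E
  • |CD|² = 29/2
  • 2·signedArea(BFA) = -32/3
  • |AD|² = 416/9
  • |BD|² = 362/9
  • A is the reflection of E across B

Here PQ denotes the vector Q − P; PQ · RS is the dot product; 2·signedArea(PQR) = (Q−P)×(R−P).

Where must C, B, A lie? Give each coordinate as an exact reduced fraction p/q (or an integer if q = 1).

A = (20/3, -11/3)
B = (19/3, -16/3)
C = (7/2, -7/2)

1. B_x = 19/3  [line -5·x + 1·y + 37 = 0 ∩ |BD|² = 362/9]
2. B_y = -16/3  [line -5·x + 1·y + 37 = 0 ∩ |BD|² = 362/9]
   → B = (19/3, -16/3)
3. A_x = 20/3  [2·signedArea(BFA) = -32/3 ∩ A is the reflection of E across B]
4. A_y = -11/3  [2·signedArea(BFA) = -32/3 ∩ A is the reflection of E across B]
   → A = (20/3, -11/3)
5. C_x = 7/2  [2·signedArea(CAE) = -32/3 ∩ BA · CF = 5]
6. C_y = -7/2  [2·signedArea(CAE) = -32/3 ∩ BA · CF = 5]
   → C = (7/2, -7/2)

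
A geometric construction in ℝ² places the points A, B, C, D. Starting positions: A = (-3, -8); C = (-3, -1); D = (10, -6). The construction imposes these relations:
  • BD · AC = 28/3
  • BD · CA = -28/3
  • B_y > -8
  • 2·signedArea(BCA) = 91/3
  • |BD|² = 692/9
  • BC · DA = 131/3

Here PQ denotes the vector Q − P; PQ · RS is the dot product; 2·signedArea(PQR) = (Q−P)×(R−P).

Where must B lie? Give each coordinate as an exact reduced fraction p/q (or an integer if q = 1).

B = (4/3, -22/3)

1. B_x = 4/3  [BD · AC = 28/3 ∩ BC · DA = 131/3]
2. B_y = -22/3  [BD · AC = 28/3 ∩ BC · DA = 131/3]
   → B = (4/3, -22/3)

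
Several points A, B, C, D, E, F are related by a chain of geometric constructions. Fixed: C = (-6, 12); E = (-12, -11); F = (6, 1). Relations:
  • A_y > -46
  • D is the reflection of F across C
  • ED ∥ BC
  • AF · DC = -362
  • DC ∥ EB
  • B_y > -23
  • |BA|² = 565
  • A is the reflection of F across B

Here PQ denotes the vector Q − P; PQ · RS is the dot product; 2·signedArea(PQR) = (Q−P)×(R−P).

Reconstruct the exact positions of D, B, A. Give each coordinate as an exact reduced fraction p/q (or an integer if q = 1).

A = (-6, -45)
B = (0, -22)
D = (-18, 23)

1. D_x = -18  [D is the reflection of F across C]
2. D_y = 23  [D is the reflection of F across C]
   → D = (-18, 23)
3. B_x = 0  [ED ∥ BC ∩ DC ∥ EB]
4. B_y = -22  [ED ∥ BC ∩ DC ∥ EB]
   → B = (0, -22)
5. A_x = -6  [A is the reflection of F across B]
6. A_y = -45  [A is the reflection of F across B]
   → A = (-6, -45)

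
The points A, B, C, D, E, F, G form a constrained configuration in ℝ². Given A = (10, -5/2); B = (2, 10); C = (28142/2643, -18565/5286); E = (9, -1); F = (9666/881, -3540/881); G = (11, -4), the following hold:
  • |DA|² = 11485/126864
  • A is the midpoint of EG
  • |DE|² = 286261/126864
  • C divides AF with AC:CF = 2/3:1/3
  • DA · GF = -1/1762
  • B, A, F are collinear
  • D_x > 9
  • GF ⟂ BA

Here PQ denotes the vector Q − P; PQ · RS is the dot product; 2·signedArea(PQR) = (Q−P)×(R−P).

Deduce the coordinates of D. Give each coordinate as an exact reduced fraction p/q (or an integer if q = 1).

D = (51929/5286, -23851/10572)

1. D_x = 51929/5286  [line 25/881·x + 16/881·y + -419/1762 = 0 ∩ |DE|² = 286261/126864]
2. D_y = -23851/10572  [line 25/881·x + 16/881·y + -419/1762 = 0 ∩ |DE|² = 286261/126864]
   → D = (51929/5286, -23851/10572)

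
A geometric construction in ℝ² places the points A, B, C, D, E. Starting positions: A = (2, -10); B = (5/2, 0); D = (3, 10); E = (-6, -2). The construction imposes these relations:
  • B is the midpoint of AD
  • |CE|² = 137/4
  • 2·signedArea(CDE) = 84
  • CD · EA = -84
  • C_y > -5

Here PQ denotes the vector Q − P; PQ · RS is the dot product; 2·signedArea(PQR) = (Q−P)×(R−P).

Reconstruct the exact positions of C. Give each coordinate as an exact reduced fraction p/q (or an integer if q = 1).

1. C_x = -1/2  [2·signedArea(CDE) = 84 ∩ CD · EA = -84]
2. C_y = -4  [2·signedArea(CDE) = 84 ∩ CD · EA = -84]
   → C = (-1/2, -4)

C = (-1/2, -4)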